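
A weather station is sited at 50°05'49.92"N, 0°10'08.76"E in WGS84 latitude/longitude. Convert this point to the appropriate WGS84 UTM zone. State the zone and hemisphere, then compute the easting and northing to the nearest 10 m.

Longitude 0.1691° lies in the 6° band [0°, 6°), giving zone 31; latitude is north of the equator, so 31N.
Zone 31 central meridian λ₀ = 6×31 − 183 = 3°; Δλ = -2.8309°.
Transverse Mercator on WGS84 with k₀ = 0.9996 gives E = 297541.530 m, N = 5553276.251 m.

Zone 31N: E 297540 m, N 5553280 m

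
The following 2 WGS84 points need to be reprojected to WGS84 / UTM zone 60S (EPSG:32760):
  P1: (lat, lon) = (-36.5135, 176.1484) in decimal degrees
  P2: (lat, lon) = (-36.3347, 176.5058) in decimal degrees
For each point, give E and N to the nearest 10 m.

P1: E 423750 m, N 5958760 m; P2: E 455650 m, N 5978810 m

UTM zone 60S: λ₀ = 177°, k₀ = 0.9996.
P1 (-36.5135°, 176.1484°) → (423747.151, 5958757.246) m.
P2 (-36.3347°, 176.5058°) → (455647.735, 5978814.051) m.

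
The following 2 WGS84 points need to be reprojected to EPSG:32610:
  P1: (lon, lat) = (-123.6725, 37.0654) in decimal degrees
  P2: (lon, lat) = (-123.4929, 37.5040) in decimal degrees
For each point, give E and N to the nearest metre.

UTM zone 10N: λ₀ = -123°, k₀ = 0.9996.
P1 (37.0654°, -123.6725°) → (440214.502, 4102338.924) m.
P2 (37.5040°, -123.4929°) → (456434.716, 4150899.200) m.

P1: E 440215 m, N 4102339 m; P2: E 456435 m, N 4150899 m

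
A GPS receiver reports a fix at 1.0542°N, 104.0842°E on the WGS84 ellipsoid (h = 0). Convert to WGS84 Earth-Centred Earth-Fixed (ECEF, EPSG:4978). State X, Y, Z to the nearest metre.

WGS84: a = 6378137 m, e² = 0.006694380; N(φ) = a/√(1−e²sin²φ) = 6378144.226 m.
X = (N+h)·cosφ·cosλ = -1551843.051 m; Y = (N+h)·cosφ·sinλ = 6185364.720 m; Z = (N(1−e²)+h)·sinφ = 116560.957 m.

X -1551843 m, Y 6185365 m, Z 116561 m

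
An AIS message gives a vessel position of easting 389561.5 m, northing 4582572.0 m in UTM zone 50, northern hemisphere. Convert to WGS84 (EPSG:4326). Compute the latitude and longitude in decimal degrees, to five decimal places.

lat 41.38710°, lon 115.67910°

Zone 50N: λ₀ = 117°, k₀ = 0.9996, false easting 500000 m.
Meridian distance M = (N − FN)/k₀ = 4584405.8 m.
Inverse transverse Mercator on WGS84 gives φ = 41.38709986°, λ = 115.67909976°.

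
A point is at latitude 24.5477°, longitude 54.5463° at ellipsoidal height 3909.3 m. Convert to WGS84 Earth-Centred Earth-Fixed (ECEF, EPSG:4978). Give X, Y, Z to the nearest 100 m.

X 3369200 m, Y 4731600 m, Z 2635200 m

WGS84: a = 6378137 m, e² = 0.006694380; N(φ) = a/√(1−e²sin²φ) = 6381824.989 m.
X = (N+h)·cosφ·cosλ = 3369228.014 m; Y = (N+h)·cosφ·sinλ = 4731566.476 m; Z = (N(1−e²)+h)·sinφ = 2635208.503 m.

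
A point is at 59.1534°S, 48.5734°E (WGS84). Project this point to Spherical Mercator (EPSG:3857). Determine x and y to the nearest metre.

Web Mercator is spherical with R = a = 6378137 m.
x = R·λ = 6378137 × 0.847765759 = 5407166.154 m.
y = R·ln tan(π/4 + φ/2) = 6378137 × -1.287776766 = -8213616.640 m.

x 5407166 m, y -8213617 m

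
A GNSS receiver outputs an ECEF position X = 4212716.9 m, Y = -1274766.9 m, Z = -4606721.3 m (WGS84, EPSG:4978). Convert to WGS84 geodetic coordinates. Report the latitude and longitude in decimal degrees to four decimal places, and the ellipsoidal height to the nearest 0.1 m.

λ = atan2(Y, X) = -16.83579970°; p = √(X²+Y²) = 4401365.1 m.
Bowring's method on WGS84 (a = 6378137 m, b = 6356752.314 m) gives φ = -46.49799982°, h = 4403.326 m.

lat -46.4980°, lon -16.8358°, h 4403.3 m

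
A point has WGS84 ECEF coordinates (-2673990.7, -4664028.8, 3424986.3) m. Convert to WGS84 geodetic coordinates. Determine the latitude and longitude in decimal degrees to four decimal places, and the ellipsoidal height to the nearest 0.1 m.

λ = atan2(Y, X) = -119.82659946°; p = √(X²+Y²) = 5376187.4 m.
Bowring's method on WGS84 (a = 6378137 m, b = 6356752.314 m) gives φ = 32.67439969°, h = 2532.899 m.

lat 32.6744°, lon -119.8266°, h 2532.9 m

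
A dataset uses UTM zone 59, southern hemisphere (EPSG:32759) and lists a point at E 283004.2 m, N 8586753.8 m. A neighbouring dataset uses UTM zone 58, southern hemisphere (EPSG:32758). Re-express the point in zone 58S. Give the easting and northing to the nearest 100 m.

E 934600 m, N 8584200 m

UTM 59S → geographic: φ = -12.77640011°, λ = 169.00110034°.
UTM 58S (λ₀ = 165°) forward: E = 934590.827 m, N = 8584231.376 m.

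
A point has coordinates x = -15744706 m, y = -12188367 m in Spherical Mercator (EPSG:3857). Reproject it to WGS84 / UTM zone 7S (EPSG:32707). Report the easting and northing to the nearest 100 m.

E 485900 m, N 1880500 m

Web Mercator inverse (R = 6378137 m) → φ = -73.16959935°, λ = -141.43710044°.
UTM 7S forward: E = 485873.999 m, N = 1880549.171 m.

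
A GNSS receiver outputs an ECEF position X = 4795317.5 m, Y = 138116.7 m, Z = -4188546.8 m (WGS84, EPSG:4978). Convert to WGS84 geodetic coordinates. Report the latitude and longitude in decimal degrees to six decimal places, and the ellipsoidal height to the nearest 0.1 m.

lat -41.315100°, lon 1.649800°, h -338.5 m

λ = atan2(Y, X) = 1.64980041°; p = √(X²+Y²) = 4797306.1 m.
Bowring's method on WGS84 (a = 6378137 m, b = 6356752.314 m) gives φ = -41.31509981°, h = -338.479 m.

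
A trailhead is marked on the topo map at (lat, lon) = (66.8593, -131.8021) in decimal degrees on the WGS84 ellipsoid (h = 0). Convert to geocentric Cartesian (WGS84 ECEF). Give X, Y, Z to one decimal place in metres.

X -1675512.1 m, Y -1873820.1 m, Z 5842264.7 m

WGS84: a = 6378137 m, e² = 0.006694380; N(φ) = a/√(1−e²sin²φ) = 6396265.690 m.
X = (N+h)·cosφ·cosλ = -1675512.080 m; Y = (N+h)·cosφ·sinλ = -1873820.058 m; Z = (N(1−e²)+h)·sinφ = 5842264.661 m.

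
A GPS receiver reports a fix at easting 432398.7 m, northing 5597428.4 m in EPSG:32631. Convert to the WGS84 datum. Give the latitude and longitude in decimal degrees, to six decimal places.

Zone 31N: λ₀ = 3°, k₀ = 0.9996, false easting 500000 m.
Meridian distance M = (N − FN)/k₀ = 5599668.3 m.
Inverse transverse Mercator on WGS84 gives φ = 50.52489964°, λ = 2.04629937°.

lat 50.524900°, lon 2.046299°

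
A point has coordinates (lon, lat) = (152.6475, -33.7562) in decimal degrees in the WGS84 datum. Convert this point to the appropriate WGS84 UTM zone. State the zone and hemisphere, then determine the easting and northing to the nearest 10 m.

Longitude 152.6475° lies in the 6° band [150°, 156°), giving zone 56; latitude is south of the equator, so 56S.
Zone 56 central meridian λ₀ = 6×56 − 183 = 153°; Δλ = -0.3525°.
Transverse Mercator on WGS84 with k₀ = 0.9996 gives E = 467354.606 m, N = 6264819.746 m.

Zone 56S: E 467350 m, N 6264820 m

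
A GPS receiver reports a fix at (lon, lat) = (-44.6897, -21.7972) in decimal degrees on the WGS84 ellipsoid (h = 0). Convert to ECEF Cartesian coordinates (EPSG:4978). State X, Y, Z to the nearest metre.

X 4212137 m, Y -4166758 m, Z -2353577 m

WGS84: a = 6378137 m, e² = 0.006694380; N(φ) = a/√(1−e²sin²φ) = 6381082.625 m.
X = (N+h)·cosφ·cosλ = 4212136.903 m; Y = (N+h)·cosφ·sinλ = -4166758.401 m; Z = (N(1−e²)+h)·sinφ = -2353577.375 m.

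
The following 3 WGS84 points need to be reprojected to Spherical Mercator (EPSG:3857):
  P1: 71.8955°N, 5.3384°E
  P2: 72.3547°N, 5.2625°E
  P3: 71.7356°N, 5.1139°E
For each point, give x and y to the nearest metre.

Web Mercator: x = R·λ, y = R·ln tan(π/4+φ/2), R = 6378137 m.
P1 (71.8955°, 5.3384°) → (594267.970, 11715645.044) m.
P2 (72.3547°, 5.2625°) → (585818.820, 11882194.615) m.
P3 (71.7356°, 5.1139°) → (569276.744, 11658607.536) m.

P1: x 594268 m, y 11715645 m; P2: x 585819 m, y 11882195 m; P3: x 569277 m, y 11658608 m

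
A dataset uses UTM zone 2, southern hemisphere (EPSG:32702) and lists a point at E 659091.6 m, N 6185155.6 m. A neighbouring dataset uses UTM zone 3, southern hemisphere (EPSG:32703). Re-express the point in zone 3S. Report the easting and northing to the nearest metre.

E 107888 m, N 6178244 m

UTM 2S → geographic: φ = -34.46290026°, λ = -169.26789996°.
UTM 3S (λ₀ = -165°) forward: E = 107888.129 m, N = 6178243.513 m.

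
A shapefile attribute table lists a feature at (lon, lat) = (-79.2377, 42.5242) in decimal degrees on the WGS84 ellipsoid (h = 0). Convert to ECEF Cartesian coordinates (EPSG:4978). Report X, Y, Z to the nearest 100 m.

WGS84: a = 6378137 m, e² = 0.006694380; N(φ) = a/√(1−e²sin²φ) = 6387912.492 m.
X = (N+h)·cosφ·cosλ = 879118.201 m; Y = (N+h)·cosφ·sinλ = -4625030.570 m; Z = (N(1−e²)+h)·sinφ = 4288696.306 m.

X 879100 m, Y -4625000 m, Z 4288700 m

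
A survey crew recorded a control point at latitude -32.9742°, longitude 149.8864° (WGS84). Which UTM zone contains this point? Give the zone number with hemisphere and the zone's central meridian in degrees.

Zone 55S, central meridian 147°

UTM zone = ⌊(λ + 180)/6⌋ + 1; 149.8864° ∈ [144°, 150°) → zone 55.
Hemisphere: S (φ < 0).
Central meridian λ₀ = 6×55 − 183 = 147°.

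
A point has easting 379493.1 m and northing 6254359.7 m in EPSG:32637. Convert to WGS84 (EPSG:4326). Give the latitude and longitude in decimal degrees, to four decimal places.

lat 56.4184°, lon 37.0465°

Zone 37N: λ₀ = 39°, k₀ = 0.9996, false easting 500000 m.
Meridian distance M = (N − FN)/k₀ = 6256862.4 m.
Inverse transverse Mercator on WGS84 gives φ = 56.41840001°, λ = 37.04650065°.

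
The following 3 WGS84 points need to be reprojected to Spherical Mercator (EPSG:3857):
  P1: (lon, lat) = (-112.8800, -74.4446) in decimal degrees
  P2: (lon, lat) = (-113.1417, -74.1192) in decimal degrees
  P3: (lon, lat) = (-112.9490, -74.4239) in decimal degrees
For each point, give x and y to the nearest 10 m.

Web Mercator: x = R·λ, y = R·ln tan(π/4+φ/2), R = 6378137 m.
P1 (-74.4446°, -112.8800°) → (-12565744.121, -12697578.457) m.
P2 (-74.1192°, -113.1417°) → (-12594876.431, -12563861.100) m.
P3 (-74.4239°, -112.9490°) → (-12573425.166, -12688991.294) m.

P1: x -12565740 m, y -12697580 m; P2: x -12594880 m, y -12563860 m; P3: x -12573430 m, y -12688990 m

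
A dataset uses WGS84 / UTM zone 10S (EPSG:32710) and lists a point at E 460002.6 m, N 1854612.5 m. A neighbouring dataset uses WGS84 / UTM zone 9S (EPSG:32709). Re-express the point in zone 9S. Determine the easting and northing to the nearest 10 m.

UTM 10S → geographic: φ = -73.39879969°, λ = -124.25429915°.
UTM 9S (λ₀ = -129°) forward: E = 651197.375 m, N = 1849027.393 m.

E 651200 m, N 1849030 m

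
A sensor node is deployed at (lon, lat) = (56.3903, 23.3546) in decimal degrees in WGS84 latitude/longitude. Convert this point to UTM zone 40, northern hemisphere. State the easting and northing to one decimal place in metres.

E 437680.6 m, N 2582906.2 m

Zone 40 central meridian λ₀ = 6×40 − 183 = 57°; Δλ = -0.6097°.
Transverse Mercator on WGS84 with k₀ = 0.9996 gives E = 437680.607 m, N = 2582906.211 m.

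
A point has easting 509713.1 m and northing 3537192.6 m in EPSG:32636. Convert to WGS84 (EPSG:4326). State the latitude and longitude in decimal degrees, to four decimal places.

lat 31.9707°, lon 33.1028°

Zone 36N: λ₀ = 33°, k₀ = 0.9996, false easting 500000 m.
Meridian distance M = (N − FN)/k₀ = 3538608.0 m.
Inverse transverse Mercator on WGS84 gives φ = 31.97069972°, λ = 33.10280002°.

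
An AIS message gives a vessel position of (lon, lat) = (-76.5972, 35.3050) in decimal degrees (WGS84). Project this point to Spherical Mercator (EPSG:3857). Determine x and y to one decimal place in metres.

x -8526761.3 m, y 4205407.1 m

Web Mercator is spherical with R = a = 6378137 m.
x = R·λ = 6378137 × -1.336873338 = -8526761.300 m.
y = R·ln tan(π/4 + φ/2) = 6378137 × 0.659347245 = 4205407.062 m.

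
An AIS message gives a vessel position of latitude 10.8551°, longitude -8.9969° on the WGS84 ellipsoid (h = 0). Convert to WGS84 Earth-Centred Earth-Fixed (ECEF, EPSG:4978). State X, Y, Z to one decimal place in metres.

WGS84: a = 6378137 m, e² = 0.006694380; N(φ) = a/√(1−e²sin²φ) = 6378894.306 m.
X = (N+h)·cosφ·cosλ = 6187677.671 m; Y = (N+h)·cosφ·sinλ = -979688.684 m; Z = (N(1−e²)+h)·sinφ = 1193268.790 m.

X 6187677.7 m, Y -979688.7 m, Z 1193268.8 m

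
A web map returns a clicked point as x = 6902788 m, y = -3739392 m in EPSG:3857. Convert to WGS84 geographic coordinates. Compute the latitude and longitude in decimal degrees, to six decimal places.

R = 6378137 m. λ = x/R = 62.00879963°.
φ = 2·arctan(exp(y/R)) − 90° = 2·arctan(0.55639) − 90° = -31.81760355°.

lat -31.817604°, lon 62.008800°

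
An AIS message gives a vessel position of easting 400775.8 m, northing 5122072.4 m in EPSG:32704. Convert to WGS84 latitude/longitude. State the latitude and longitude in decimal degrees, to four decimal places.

Zone 4S: λ₀ = -159°, k₀ = 0.9996, false easting 500000 m, false northing 10000000 m.
Meridian distance M = (N − FN)/k₀ = -4879879.6 m.
Inverse transverse Mercator on WGS84 gives φ = -44.04779977°, λ = -160.23860045°.

lat -44.0478°, lon -160.2386°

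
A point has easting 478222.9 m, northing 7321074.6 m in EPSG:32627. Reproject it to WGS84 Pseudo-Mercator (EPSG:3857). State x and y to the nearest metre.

x -2391143 m, y 9879501 m

Unproject from UTM 27N (λ₀ = -21°) → φ = 66.00970023°, λ = -21.47999985°.
Web Mercator (R = 6378137 m): x = -2391142.646 m, y = 9879501.249 m.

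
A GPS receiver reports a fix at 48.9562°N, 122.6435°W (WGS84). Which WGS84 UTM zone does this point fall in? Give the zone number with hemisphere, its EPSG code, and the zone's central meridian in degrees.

Zone 10N (EPSG:32610), central meridian -123°

UTM zone = ⌊(λ + 180)/6⌋ + 1; -122.6435° ∈ [-126°, -120°) → zone 10.
Hemisphere: N (φ ≥ 0).
Central meridian λ₀ = 6×10 − 183 = -123°.
EPSG code: 32610.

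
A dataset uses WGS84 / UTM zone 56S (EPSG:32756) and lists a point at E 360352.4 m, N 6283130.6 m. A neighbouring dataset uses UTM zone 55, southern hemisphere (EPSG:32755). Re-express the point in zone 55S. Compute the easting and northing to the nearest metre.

E 917310 m, N 6275079 m

UTM 56S → geographic: φ = -33.58240011°, λ = 151.49520021°.
UTM 55S (λ₀ = 147°) forward: E = 917309.614 m, N = 6275078.926 m.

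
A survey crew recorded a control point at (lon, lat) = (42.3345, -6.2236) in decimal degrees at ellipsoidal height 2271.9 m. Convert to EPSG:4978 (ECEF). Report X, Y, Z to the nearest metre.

WGS84: a = 6378137 m, e² = 0.006694380; N(φ) = a/√(1−e²sin²φ) = 6378387.916 m.
X = (N+h)·cosφ·cosλ = 4688949.161 m; Y = (N+h)·cosφ·sinλ = 4271779.377 m; Z = (N(1−e²)+h)·sinφ = -687090.910 m.

X 4688949 m, Y 4271779 m, Z -687091 m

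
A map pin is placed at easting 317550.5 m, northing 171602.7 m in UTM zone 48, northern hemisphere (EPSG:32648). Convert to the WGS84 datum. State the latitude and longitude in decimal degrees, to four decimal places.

lat 1.5519°, lon 103.3600°

Zone 48N: λ₀ = 105°, k₀ = 0.9996, false easting 500000 m.
Meridian distance M = (N − FN)/k₀ = 171671.4 m.
Inverse transverse Mercator on WGS84 gives φ = 1.55189972°, λ = 103.35999997°.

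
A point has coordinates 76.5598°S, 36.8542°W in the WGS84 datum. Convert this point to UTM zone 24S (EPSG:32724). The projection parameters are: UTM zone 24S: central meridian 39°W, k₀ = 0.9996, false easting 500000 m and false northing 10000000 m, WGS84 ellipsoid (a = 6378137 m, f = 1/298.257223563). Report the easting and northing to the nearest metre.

E 555663 m, N 1501335 m

Zone 24 central meridian λ₀ = 6×24 − 183 = -39°; Δλ = +2.1458°.
Transverse Mercator on WGS84 with k₀ = 0.9996 gives E = 555663.244 m, N = 1501334.968 m.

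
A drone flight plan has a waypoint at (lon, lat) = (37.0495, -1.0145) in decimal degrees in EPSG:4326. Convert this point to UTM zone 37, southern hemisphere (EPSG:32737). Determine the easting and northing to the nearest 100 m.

E 282900 m, N 9887800 m

Zone 37 central meridian λ₀ = 6×37 − 183 = 39°; Δλ = -1.9505°.
Transverse Mercator on WGS84 with k₀ = 0.9996 gives E = 282949.796 m, N = 9887801.719 m.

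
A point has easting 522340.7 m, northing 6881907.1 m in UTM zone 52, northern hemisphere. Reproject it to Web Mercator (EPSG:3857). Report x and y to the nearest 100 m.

Unproject from UTM 52N (λ₀ = 129°) → φ = 62.06870026°, λ = 129.42749927°.
Web Mercator (R = 6378137 m): x = 14407803.314 m, y = 8875451.170 m.

x 14407800 m, y 8875500 m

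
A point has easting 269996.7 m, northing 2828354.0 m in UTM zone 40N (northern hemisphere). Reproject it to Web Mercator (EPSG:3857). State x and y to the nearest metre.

x 6090367 m, y 2944032 m

Unproject from UTM 40N (λ₀ = 57°) → φ = 25.55469961°, λ = 54.71070042°.
Web Mercator (R = 6378137 m): x = 6090367.312 m, y = 2944032.299 m.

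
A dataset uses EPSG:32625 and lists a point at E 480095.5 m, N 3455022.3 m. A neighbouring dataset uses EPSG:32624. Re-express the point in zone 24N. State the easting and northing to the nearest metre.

E 1051954 m, N 3469496 m

UTM 25N → geographic: φ = 31.22919978°, λ = -33.20899952°.
UTM 24N (λ₀ = -39°) forward: E = 1051954.485 m, N = 3469495.966 m.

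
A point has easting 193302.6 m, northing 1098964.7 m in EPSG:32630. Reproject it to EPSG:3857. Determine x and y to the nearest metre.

x -645297 m, y 1110978 m

Unproject from UTM 30N (λ₀ = -3°) → φ = 9.93000039°, λ = -5.79679967°.
Web Mercator (R = 6378137 m): x = -645296.787 m, y = 1110978.295 m.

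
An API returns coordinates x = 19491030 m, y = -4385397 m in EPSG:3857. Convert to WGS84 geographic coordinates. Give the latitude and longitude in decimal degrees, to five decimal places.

R = 6378137 m. λ = x/R = 175.09090152°.
φ = 2·arctan(exp(y/R)) − 90° = 2·arctan(0.50280) − 90° = -36.61369664°.

lat -36.61370°, lon 175.09090°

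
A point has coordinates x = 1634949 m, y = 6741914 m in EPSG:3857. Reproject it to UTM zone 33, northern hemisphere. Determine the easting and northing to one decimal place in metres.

E 478357.8 m, N 5725149.3 m

Web Mercator inverse (R = 6378137 m) → φ = 51.67689806°, λ = 14.68699675°.
UTM 33N forward: E = 478357.827 m, N = 5725149.265 m.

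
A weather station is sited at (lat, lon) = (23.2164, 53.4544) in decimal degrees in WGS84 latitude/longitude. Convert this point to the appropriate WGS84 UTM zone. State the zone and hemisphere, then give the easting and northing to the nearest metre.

Zone 39N: E 751181 m, N 2569597 m

Longitude 53.4544° lies in the 6° band [48°, 54°), giving zone 39; latitude is north of the equator, so 39N.
Zone 39 central meridian λ₀ = 6×39 − 183 = 51°; Δλ = +2.4544°.
Transverse Mercator on WGS84 with k₀ = 0.9996 gives E = 751181.220 m, N = 2569597.204 m.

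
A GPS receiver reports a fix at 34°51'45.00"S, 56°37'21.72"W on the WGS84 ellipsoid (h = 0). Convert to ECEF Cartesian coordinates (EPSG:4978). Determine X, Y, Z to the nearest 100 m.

WGS84: a = 6378137 m, e² = 0.006694380; N(φ) = a/√(1−e²sin²φ) = 6385123.915 m.
X = (N+h)·cosφ·cosλ = 2882324.248 m; Y = (N+h)·cosφ·sinλ = -4375044.876 m; Z = (N(1−e²)+h)·sinφ = -3625360.950 m.

X 2882300 m, Y -4375000 m, Z -3625400 m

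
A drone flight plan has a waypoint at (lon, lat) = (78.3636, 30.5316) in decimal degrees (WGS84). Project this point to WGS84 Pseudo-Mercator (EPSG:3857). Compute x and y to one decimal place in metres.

x 8723396.0 m, y 3572066.7 m

Web Mercator is spherical with R = a = 6378137 m.
x = R·λ = 6378137 × 1.367702834 = 8723396.049 m.
y = R·ln tan(π/4 + φ/2) = 6378137 × 0.560048605 = 3572066.730 m.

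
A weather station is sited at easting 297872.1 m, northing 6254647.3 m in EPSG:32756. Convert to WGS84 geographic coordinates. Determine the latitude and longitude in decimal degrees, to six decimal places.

lat -33.829100°, lon 150.815800°

Zone 56S: λ₀ = 153°, k₀ = 0.9996, false easting 500000 m, false northing 10000000 m.
Meridian distance M = (N − FN)/k₀ = -3746851.4 m.
Inverse transverse Mercator on WGS84 gives φ = -33.82910016°, λ = 150.81580041°.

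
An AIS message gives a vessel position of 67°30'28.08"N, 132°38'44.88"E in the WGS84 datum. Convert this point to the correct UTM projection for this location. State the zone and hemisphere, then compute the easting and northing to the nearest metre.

Zone 53N: E 399516 m, N 7489898 m

Longitude 132.6458° lies in the 6° band [132°, 138°), giving zone 53; latitude is north of the equator, so 53N.
Zone 53 central meridian λ₀ = 6×53 − 183 = 135°; Δλ = -2.3542°.
Transverse Mercator on WGS84 with k₀ = 0.9996 gives E = 399516.269 m, N = 7489897.721 m.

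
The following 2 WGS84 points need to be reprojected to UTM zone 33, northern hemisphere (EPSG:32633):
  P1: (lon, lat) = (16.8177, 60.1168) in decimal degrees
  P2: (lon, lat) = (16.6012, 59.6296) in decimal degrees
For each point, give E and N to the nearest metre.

UTM zone 33N: λ₀ = 15°, k₀ = 0.9996.
P1 (60.1168°, 16.8177°) → (601020.968, 6665808.613) m.
P2 (59.6296°, 16.6012°) → (590301.937, 6611250.510) m.

P1: E 601021 m, N 6665809 m; P2: E 590302 m, N 6611251 m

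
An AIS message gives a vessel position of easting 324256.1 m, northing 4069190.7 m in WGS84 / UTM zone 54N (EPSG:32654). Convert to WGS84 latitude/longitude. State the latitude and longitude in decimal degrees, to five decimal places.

lat 36.75220°, lon 139.03130°

Zone 54N: λ₀ = 141°, k₀ = 0.9996, false easting 500000 m.
Meridian distance M = (N − FN)/k₀ = 4070819.0 m.
Inverse transverse Mercator on WGS84 gives φ = 36.75219988°, λ = 139.03129985°.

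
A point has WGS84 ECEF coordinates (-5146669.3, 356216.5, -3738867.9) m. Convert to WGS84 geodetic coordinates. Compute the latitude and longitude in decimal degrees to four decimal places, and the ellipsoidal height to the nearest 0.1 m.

lat -36.1150°, lon 176.0407°, h 611.4 m

λ = atan2(Y, X) = 176.04070056°; p = √(X²+Y²) = 5158982.0 m.
Bowring's method on WGS84 (a = 6378137 m, b = 6356752.314 m) gives φ = -36.11499991°, h = 611.426 m.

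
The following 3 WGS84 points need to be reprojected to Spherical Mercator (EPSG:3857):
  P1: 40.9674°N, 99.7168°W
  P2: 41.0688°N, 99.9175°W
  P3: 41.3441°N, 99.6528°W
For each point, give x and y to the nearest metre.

Web Mercator: x = R·λ, y = R·ln tan(π/4+φ/2), R = 6378137 m.
P1 (40.9674°, -99.7168°) → (-11100423.400, 5007534.360) m.
P2 (41.0688°, -99.9175°) → (-11122765.221, 5022494.951) m.
P3 (41.3441°, -99.6528°) → (-11093298.952, 5063229.592) m.

P1: x -11100423 m, y 5007534 m; P2: x -11122765 m, y 5022495 m; P3: x -11093299 m, y 5063230 m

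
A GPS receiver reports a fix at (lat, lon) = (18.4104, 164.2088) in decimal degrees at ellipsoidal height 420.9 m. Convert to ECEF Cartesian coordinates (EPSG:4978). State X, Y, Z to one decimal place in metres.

WGS84: a = 6378137 m, e² = 0.006694380; N(φ) = a/√(1−e²sin²φ) = 6380267.465 m.
X = (N+h)·cosφ·cosλ = -5825632.891 m; Y = (N+h)·cosφ·sinλ = 1647521.588 m; Z = (N(1−e²)+h)·sinφ = 2001667.742 m.

X -5825632.9 m, Y 1647521.6 m, Z 2001667.7 m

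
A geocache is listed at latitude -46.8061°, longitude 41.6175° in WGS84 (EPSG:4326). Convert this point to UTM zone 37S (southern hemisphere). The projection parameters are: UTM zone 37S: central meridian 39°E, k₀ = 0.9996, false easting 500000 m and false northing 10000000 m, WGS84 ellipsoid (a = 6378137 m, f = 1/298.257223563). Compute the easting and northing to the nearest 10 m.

E 699710 m, N 4813060 m

Zone 37 central meridian λ₀ = 6×37 − 183 = 39°; Δλ = +2.6175°.
Transverse Mercator on WGS84 with k₀ = 0.9996 gives E = 699711.422 m, N = 4813056.053 m.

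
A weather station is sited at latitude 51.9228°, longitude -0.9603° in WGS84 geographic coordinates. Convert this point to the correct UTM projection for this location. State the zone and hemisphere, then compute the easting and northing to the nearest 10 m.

Zone 30N: E 640260 m, N 5754420 m

Longitude -0.9603° lies in the 6° band [-6°, 0°), giving zone 30; latitude is north of the equator, so 30N.
Zone 30 central meridian λ₀ = 6×30 − 183 = -3°; Δλ = +2.0397°.
Transverse Mercator on WGS84 with k₀ = 0.9996 gives E = 640260.193 m, N = 5754417.503 m.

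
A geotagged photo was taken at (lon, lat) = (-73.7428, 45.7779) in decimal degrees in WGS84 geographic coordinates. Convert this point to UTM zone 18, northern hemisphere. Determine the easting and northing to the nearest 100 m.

E 597700 m, N 5070100 m

Zone 18 central meridian λ₀ = 6×18 − 183 = -75°; Δλ = +1.2572°.
Transverse Mercator on WGS84 with k₀ = 0.9996 gives E = 597736.464 m, N = 5070139.643 m.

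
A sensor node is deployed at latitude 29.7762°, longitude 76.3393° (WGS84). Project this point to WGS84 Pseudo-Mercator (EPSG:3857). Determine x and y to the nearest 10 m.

x 8498050 m, y 3474810 m

Web Mercator is spherical with R = a = 6378137 m.
x = R·λ = 6378137 × 1.332372134 = 8498052.004 m.
y = R·ln tan(π/4 + φ/2) = 6378137 × 0.544800897 = 3474814.756 m.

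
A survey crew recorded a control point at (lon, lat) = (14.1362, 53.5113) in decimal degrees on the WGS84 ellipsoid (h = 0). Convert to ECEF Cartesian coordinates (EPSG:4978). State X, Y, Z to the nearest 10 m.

X 3685980 m, Y 928330 m, Z 5104590 m

WGS84: a = 6378137 m, e² = 0.006694380; N(φ) = a/√(1−e²sin²φ) = 6391981.287 m.
X = (N+h)·cosφ·cosλ = 3685977.921 m; Y = (N+h)·cosφ·sinλ = 928329.820 m; Z = (N(1−e²)+h)·sinφ = 5104585.432 m.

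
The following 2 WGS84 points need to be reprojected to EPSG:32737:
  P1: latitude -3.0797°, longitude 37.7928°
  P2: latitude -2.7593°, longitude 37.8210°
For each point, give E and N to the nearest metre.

UTM zone 37S: λ₀ = 39°, k₀ = 0.9996.
P1 (-3.0797°, 37.7928°) → (365851.639, 9659521.393) m.
P2 (-2.7593°, 37.8210°) → (368948.641, 9694947.160) m.

P1: E 365852 m, N 9659521 m; P2: E 368949 m, N 9694947 m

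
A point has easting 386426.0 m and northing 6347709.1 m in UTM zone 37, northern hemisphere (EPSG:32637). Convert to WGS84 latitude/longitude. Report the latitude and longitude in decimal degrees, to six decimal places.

Zone 37N: λ₀ = 39°, k₀ = 0.9996, false easting 500000 m.
Meridian distance M = (N − FN)/k₀ = 6350249.2 m.
Inverse transverse Mercator on WGS84 gives φ = 57.25830014°, λ = 37.11720065°.

lat 57.258300°, lon 37.117201°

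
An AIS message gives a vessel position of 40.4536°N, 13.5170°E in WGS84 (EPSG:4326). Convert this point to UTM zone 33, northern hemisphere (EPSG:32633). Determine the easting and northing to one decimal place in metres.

Zone 33 central meridian λ₀ = 6×33 − 183 = 15°; Δλ = -1.4830°.
Transverse Mercator on WGS84 with k₀ = 0.9996 gives E = 374250.906 m, N = 4479160.395 m.

E 374250.9 m, N 4479160.4 m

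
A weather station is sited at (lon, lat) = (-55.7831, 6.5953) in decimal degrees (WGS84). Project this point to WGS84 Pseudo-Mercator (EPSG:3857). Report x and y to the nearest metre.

Web Mercator is spherical with R = a = 6378137 m.
x = R·λ = 6378137 × -0.973598762 = -6209746.287 m.
y = R·ln tan(π/4 + φ/2) = 6378137 × 0.115364751 = 735812.185 m.

x -6209746 m, y 735812 m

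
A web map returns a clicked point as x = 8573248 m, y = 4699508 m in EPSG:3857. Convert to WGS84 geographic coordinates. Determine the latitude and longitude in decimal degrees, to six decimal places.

lat 38.845102°, lon 77.014797°

R = 6378137 m. λ = x/R = 77.01479713°.
φ = 2·arctan(exp(y/R)) − 90° = 2·arctan(2.08927) − 90° = 38.84510208°.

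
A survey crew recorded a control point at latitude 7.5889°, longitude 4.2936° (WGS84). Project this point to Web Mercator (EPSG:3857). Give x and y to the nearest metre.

x 477961 m, y 847273 m

Web Mercator is spherical with R = a = 6378137 m.
x = R·λ = 6378137 × 0.074937457 = 477961.366 m.
y = R·ln tan(π/4 + φ/2) = 6378137 × 0.132840272 = 847273.454 m.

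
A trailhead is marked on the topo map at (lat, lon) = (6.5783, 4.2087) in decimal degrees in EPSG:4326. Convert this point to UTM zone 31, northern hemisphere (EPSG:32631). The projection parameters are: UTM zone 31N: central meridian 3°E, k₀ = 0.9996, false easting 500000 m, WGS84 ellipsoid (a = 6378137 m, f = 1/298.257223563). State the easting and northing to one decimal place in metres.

Zone 31 central meridian λ₀ = 6×31 − 183 = 3°; Δλ = +1.2087°.
Transverse Mercator on WGS84 with k₀ = 0.9996 gives E = 633628.130 m, N = 727293.293 m.

E 633628.1 m, N 727293.3 m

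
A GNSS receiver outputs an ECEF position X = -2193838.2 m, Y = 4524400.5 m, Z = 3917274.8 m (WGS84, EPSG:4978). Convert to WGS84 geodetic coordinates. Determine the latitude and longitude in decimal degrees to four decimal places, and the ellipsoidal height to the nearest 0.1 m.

lat 38.1072°, lon 115.8683°, h 3988.1 m

λ = atan2(Y, X) = 115.86829950°; p = √(X²+Y²) = 5028232.9 m.
Bowring's method on WGS84 (a = 6378137 m, b = 6356752.314 m) gives φ = 38.10720020°, h = 3988.088 m.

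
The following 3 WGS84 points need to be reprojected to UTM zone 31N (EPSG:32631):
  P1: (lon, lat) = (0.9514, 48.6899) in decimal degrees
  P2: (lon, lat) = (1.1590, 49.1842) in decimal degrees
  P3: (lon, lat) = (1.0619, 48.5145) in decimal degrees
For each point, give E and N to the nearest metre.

UTM zone 31N: λ₀ = 3°, k₀ = 0.9996.
P1 (48.6899°, 0.9514°) → (349236.314, 5395009.315) m.
P2 (49.1842°, 1.1590°) → (365845.206, 5449564.173) m.
P3 (48.5145°, 1.0619°) → (356873.114, 5375301.080) m.

P1: E 349236 m, N 5395009 m; P2: E 365845 m, N 5449564 m; P3: E 356873 m, N 5375301 m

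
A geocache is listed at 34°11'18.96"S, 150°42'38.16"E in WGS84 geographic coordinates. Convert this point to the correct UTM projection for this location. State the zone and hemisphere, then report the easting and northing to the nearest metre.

Zone 56S: E 289026 m, N 6214563 m

Longitude 150.7106° lies in the 6° band [150°, 156°), giving zone 56; latitude is south of the equator, so 56S.
Zone 56 central meridian λ₀ = 6×56 − 183 = 153°; Δλ = -2.2894°.
Transverse Mercator on WGS84 with k₀ = 0.9996 gives E = 289026.412 m, N = 6214562.868 m.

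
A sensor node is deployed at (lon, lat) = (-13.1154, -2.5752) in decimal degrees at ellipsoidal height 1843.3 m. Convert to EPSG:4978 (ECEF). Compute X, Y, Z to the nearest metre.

X 6207326 m, Y -1446249 m, Z -284740 m

WGS84: a = 6378137 m, e² = 0.006694380; N(φ) = a/√(1−e²sin²φ) = 6378180.099 m.
X = (N+h)·cosφ·cosλ = 6207325.523 m; Y = (N+h)·cosφ·sinλ = -1446248.766 m; Z = (N(1−e²)+h)·sinφ = -284739.757 m.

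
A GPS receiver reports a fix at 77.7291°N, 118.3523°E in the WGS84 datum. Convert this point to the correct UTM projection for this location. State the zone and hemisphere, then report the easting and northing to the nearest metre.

Longitude 118.3523° lies in the 6° band [114°, 120°), giving zone 50; latitude is north of the equator, so 50N.
Zone 50 central meridian λ₀ = 6×50 − 183 = 117°; Δλ = +1.3523°.
Transverse Mercator on WGS84 with k₀ = 0.9996 gives E = 532081.522 m, N = 8628507.263 m.

Zone 50N: E 532082 m, N 8628507 m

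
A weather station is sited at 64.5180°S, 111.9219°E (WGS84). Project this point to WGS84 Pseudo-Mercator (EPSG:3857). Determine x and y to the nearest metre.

x 12459089 m, y -9482541 m

Web Mercator is spherical with R = a = 6378137 m.
x = R·λ = 6378137 × 1.953405660 = 12459088.917 m.
y = R·ln tan(π/4 + φ/2) = 6378137 × -1.486725792 = -9482540.784 m.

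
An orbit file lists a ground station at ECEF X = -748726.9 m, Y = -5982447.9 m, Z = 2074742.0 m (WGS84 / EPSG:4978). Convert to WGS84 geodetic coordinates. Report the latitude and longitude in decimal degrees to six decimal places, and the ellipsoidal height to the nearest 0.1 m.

lat 19.108100°, lon -97.133700°, h 251.4 m

λ = atan2(Y, X) = -97.13370036°; p = √(X²+Y²) = 6029118.9 m.
Bowring's method on WGS84 (a = 6378137 m, b = 6356752.314 m) gives φ = 19.10809960°, h = 251.401 m.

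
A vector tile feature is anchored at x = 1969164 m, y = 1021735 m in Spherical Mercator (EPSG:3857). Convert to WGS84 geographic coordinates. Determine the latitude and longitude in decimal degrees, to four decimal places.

lat 9.1394°, lon 17.6893°

R = 6378137 m. λ = x/R = 17.68930118°.
φ = 2·arctan(exp(y/R)) − 90° = 2·arctan(1.17374) − 90° = 9.13939578°.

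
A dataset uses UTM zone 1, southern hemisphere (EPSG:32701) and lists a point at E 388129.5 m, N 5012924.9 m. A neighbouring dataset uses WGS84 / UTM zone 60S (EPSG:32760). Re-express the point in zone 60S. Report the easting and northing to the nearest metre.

UTM 1S → geographic: φ = -45.02830016°, λ = -178.42010003°.
UTM 60S (λ₀ = 177°) forward: E = 860788.328 m, N = 5003693.575 m.

E 860788 m, N 5003694 m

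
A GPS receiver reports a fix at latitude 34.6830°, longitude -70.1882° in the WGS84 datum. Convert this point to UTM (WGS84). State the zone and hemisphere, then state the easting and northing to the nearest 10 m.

Zone 19N: E 391160 m, N 3838530 m

Longitude -70.1882° lies in the 6° band [-72°, -66°), giving zone 19; latitude is north of the equator, so 19N.
Zone 19 central meridian λ₀ = 6×19 − 183 = -69°; Δλ = -1.1882°.
Transverse Mercator on WGS84 with k₀ = 0.9996 gives E = 391155.524 m, N = 3838532.161 m.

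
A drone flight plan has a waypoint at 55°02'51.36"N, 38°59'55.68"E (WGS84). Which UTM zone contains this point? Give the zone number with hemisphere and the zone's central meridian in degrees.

Zone 37N, central meridian 39°

UTM zone = ⌊(λ + 180)/6⌋ + 1; 38.9988° ∈ [36°, 42°) → zone 37.
Hemisphere: N (φ ≥ 0).
Central meridian λ₀ = 6×37 − 183 = 39°.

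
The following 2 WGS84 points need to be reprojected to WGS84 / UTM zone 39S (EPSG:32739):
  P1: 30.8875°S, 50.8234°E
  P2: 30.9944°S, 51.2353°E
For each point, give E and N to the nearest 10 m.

P1: E 483120 m, N 6582850 m; P2: E 522460 m, N 6570990 m

UTM zone 39S: λ₀ = 51°, k₀ = 0.9996.
P1 (-30.8875°, 50.8234°) → (483120.921, 6582852.429) m.
P2 (-30.9944°, 51.2353°) → (522464.507, 6570994.933) m.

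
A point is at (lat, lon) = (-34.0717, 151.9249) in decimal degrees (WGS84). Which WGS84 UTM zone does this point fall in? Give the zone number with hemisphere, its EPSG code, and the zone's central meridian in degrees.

Zone 56S (EPSG:32756), central meridian 153°

UTM zone = ⌊(λ + 180)/6⌋ + 1; 151.9249° ∈ [150°, 156°) → zone 56.
Hemisphere: S (φ < 0).
Central meridian λ₀ = 6×56 − 183 = 153°.
EPSG code: 32756.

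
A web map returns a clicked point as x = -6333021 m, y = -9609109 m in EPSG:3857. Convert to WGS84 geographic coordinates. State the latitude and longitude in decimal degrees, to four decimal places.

lat -65.0028°, lon -56.8905°

R = 6378137 m. λ = x/R = -56.89049559°.
φ = 2·arctan(exp(y/R)) − 90° = 2·arctan(0.22167) − 90° = -65.00279969°.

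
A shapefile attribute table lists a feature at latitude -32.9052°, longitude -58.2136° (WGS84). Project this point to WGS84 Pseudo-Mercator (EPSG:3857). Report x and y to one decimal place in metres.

x -6480308.3 m, y -3882727.6 m

Web Mercator is spherical with R = a = 6378137 m.
x = R·λ = 6378137 × -1.016018989 = -6480308.309 m.
y = R·ln tan(π/4 + φ/2) = 6378137 × -0.608755754 = -3882727.599 m.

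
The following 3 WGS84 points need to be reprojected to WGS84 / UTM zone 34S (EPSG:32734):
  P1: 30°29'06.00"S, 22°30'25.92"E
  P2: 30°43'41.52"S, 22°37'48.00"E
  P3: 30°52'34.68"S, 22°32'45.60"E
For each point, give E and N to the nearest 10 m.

P1: E 644660 m, N 6626510 m; P2: E 656060 m, N 6599390 m; P3: E 647790 m, N 6583080 m

UTM zone 34S: λ₀ = 21°, k₀ = 0.9996.
P1 (-30.4850°, 22.5072°) → (644662.053, 6626505.321) m.
P2 (-30.7282°, 22.6300°) → (656059.420, 6599385.236) m.
P3 (-30.8763°, 22.5460°) → (647789.255, 6583083.613) m.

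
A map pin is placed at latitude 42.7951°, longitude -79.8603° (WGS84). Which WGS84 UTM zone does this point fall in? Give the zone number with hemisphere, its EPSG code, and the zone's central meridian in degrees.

Zone 17N (EPSG:32617), central meridian -81°

UTM zone = ⌊(λ + 180)/6⌋ + 1; -79.8603° ∈ [-84°, -78°) → zone 17.
Hemisphere: N (φ ≥ 0).
Central meridian λ₀ = 6×17 − 183 = -81°.
EPSG code: 32617.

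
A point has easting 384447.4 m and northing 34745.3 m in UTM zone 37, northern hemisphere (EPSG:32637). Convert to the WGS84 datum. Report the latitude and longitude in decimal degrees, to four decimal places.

lat 0.3143°, lon 37.9616°

Zone 37N: λ₀ = 39°, k₀ = 0.9996, false easting 500000 m.
Meridian distance M = (N − FN)/k₀ = 34759.2 m.
Inverse transverse Mercator on WGS84 gives φ = 0.31429963°, λ = 37.96159967°.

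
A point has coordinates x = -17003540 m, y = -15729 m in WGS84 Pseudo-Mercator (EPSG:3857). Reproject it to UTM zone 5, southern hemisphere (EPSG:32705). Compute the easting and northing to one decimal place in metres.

E 528330.8 m, N 9984382.4 m

Web Mercator inverse (R = 6378137 m) → φ = -0.14129587°, λ = -152.74539866°.
UTM 5S forward: E = 528330.763 m, N = 9984382.406 m.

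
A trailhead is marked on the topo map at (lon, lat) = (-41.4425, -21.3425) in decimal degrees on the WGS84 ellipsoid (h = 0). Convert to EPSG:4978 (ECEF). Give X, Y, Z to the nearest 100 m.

X 4455300 m, Y -3933700 m, Z -2306800 m

WGS84: a = 6378137 m, e² = 0.006694380; N(φ) = a/√(1−e²sin²φ) = 6380966.619 m.
X = (N+h)·cosφ·cosλ = 4455270.695 m; Y = (N+h)·cosφ·sinλ = -3933726.718 m; Z = (N(1−e²)+h)·sinφ = -2306756.818 m.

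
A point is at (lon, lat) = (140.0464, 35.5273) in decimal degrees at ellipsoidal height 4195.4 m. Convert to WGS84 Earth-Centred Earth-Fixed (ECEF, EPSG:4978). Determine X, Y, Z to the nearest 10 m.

X -3986190 m, Y 3339310 m, Z 3688070 m

WGS84: a = 6378137 m, e² = 0.006694380; N(φ) = a/√(1−e²sin²φ) = 6385358.032 m.
X = (N+h)·cosφ·cosλ = -3986187.319 m; Y = (N+h)·cosφ·sinλ = 3339311.000 m; Z = (N(1−e²)+h)·sinφ = 3688071.371 m.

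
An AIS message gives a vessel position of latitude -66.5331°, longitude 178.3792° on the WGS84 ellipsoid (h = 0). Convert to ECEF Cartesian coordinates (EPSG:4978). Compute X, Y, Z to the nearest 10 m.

WGS84: a = 6378137 m, e² = 0.006694380; N(φ) = a/√(1−e²sin²φ) = 6396176.615 m.
X = (N+h)·cosφ·cosλ = -2546061.365 m; Y = (N+h)·cosφ·sinλ = 72042.957 m; Z = (N(1−e²)+h)·sinφ = -5827873.704 m.

X -2546060 m, Y 72040 m, Z -5827870 m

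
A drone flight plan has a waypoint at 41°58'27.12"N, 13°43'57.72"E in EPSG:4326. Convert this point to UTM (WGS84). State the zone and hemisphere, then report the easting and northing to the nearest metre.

Zone 33N: E 395002 m, N 4647688 m

Longitude 13.7327° lies in the 6° band [12°, 18°), giving zone 33; latitude is north of the equator, so 33N.
Zone 33 central meridian λ₀ = 6×33 − 183 = 15°; Δλ = -1.2673°.
Transverse Mercator on WGS84 with k₀ = 0.9996 gives E = 395001.924 m, N = 4647688.362 m.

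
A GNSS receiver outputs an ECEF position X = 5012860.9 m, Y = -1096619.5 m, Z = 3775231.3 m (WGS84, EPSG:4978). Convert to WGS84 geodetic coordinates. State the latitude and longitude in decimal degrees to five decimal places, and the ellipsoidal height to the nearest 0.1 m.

λ = atan2(Y, X) = -12.33970006°; p = √(X²+Y²) = 5131408.1 m.
Bowring's method on WGS84 (a = 6378137 m, b = 6356752.314 m) gives φ = 36.52620005°, h = -67.157 m.

lat 36.52620°, lon -12.33970°, h -67.2 m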